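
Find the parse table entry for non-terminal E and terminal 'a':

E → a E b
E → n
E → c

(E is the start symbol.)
E → a E b

To find M[E, 'a'], we find productions for E where 'a' is in the predict set (PREDICT(N → α) = (FIRST(α) \ {ε}) ∪ (FOLLOW(N) if α ⇒* ε)).

E → a E b: PREDICT = { 'a' }
  'a' is in predict set, so this production goes in M[E, 'a']
E → n: PREDICT = { 'n' }
E → c: PREDICT = { 'c' }

M[E, 'a'] = E → a E b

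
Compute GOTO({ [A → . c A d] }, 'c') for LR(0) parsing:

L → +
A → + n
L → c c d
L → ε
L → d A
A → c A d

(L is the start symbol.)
GOTO(I, 'c') = CLOSURE({ [A → αX.β] : [A → α.Xβ] ∈ I, X = 'c' })

Items with dot before 'c', with the dot advanced:
  [A → . c A d] → [A → c . A d]
Closure of the advanced items:
  [A → c . A d] has the dot before A: add [A → . + n], [A → . c A d]

GOTO = { [A → . + n], [A → . c A d], [A → c . A d] }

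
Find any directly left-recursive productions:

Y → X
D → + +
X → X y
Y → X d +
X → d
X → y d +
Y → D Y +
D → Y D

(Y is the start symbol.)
Y → X: starts with X
D → + +: starts with '+'
X → X y: LEFT RECURSIVE (starts with X)
Y → X d +: starts with X
X → d: starts with d
X → y d +: starts with y
Y → D Y +: starts with D
D → Y D: starts with Y

The grammar has direct left recursion on: X.

Answer: Yes, X is left-recursive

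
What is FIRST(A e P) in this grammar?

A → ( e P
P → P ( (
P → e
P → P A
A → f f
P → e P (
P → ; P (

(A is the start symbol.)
FIRST sets of the non-terminals involved (from the grammar, by fixed-point iteration):
  FIRST(A) = { '(', 'f' }

To compute FIRST(A e P), process the symbols left to right:
Symbol A is a non-terminal. Add FIRST(A) \ {ε} = { '(', 'f' }
A is not nullable (ε ∉ FIRST(A)), so stop here.
FIRST(A e P) = { '(', 'f' }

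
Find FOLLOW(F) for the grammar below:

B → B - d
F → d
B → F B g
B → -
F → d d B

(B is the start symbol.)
To compute FOLLOW(F), find every occurrence of F on a right-hand side N → α F β: add FIRST(β) \ {ε}, and if β is empty or nullable also add FOLLOW(N). Iterate to a fixed point.

In B → F B g: F is followed by B g, add FIRST(B g) \ {ε} = { '-', 'd' }

Taking the union: FOLLOW(F) = { '-', 'd' }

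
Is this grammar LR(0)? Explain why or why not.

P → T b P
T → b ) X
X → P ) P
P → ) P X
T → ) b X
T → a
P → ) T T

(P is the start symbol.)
No. Shift-reduce conflict between [X → P ) P .] and [P → . ) P X]

A grammar is LR(0) if no state in the canonical LR(0) collection has:
  - both a shift item (dot before a terminal) and a complete item (shift-reduce conflict), or
  - two or more complete items (reduce-reduce conflict; the accept item [P' → P .] counts as a complete item here).

Augment with P' → P and build the canonical LR(0) collection (I0 = CLOSURE({[P' → . P]}), then GOTO on every symbol after a dot until no new states appear). It has 26 states:
  I0: { [P → . ) P X], [P → . ) T T], [P → . T b P], [P' → . P], [T → . ) b X], [T → . a], [T → . b ) X] }  — shift
  I1: { [P → ) . P X], [P → ) . T T], [P → . ) P X], [P → . ) T T], [P → . T b P], [T → ) . b X], [T → . ) b X], [T → . a], [T → . b ) X] }  — shift
  I2: { [P' → P .] }  — accept
  I3: { [P → T . b P] }  — shift
  I4: { [T → a .] }  — reduce
  I5: { [T → b . ) X] }  — shift
  I6: { [P → . ) P X], [P → . ) T T], [P → . T b P], [T → . ) b X], [T → . a], [T → . b ) X], [T → b ) . X], [X → . P ) P] }  — shift
  I7: { [X → P . ) P] }  — shift
  I8: { [T → b ) X .] }  — reduce
  I9: { [P → . ) P X], [P → . ) T T], [P → . T b P], [T → . ) b X], [T → . a], [T → . b ) X], [X → P ) . P] }  — shift
  I10: { [X → P ) P .] }  — reduce
  I11: { [P → . ) P X], [P → . ) T T], [P → . T b P], [P → T b . P], [T → . ) b X], [T → . a], [T → . b ) X] }  — shift
  I12: { [P → T b P .] }  — reduce
  I13: { [P → ) P . X], [P → . ) P X], [P → . ) T T], [P → . T b P], [T → . ) b X], [T → . a], [T → . b ) X], [X → . P ) P] }  — shift
  I14: { [P → ) T . T], [P → T . b P], [T → . ) b X], [T → . a], [T → . b ) X] }  — shift
  I15: { [P → . ) P X], [P → . ) T T], [P → . T b P], [T → ) b . X], [T → . ) b X], [T → . a], [T → . b ) X], [T → b . ) X], [X → . P ) P] }  — shift
  I16: { [P → ) . P X], [P → ) . T T], [P → . ) P X], [P → . ) T T], [P → . T b P], [T → ) . b X], [T → . ) b X], [T → . a], [T → . b ) X], [T → b ) . X], [X → . P ) P] }  — shift
  I17: { [T → ) b X .] }  — reduce
  I18: { [P → ) P . X], [P → . ) P X], [P → . ) T T], [P → . T b P], [T → . ) b X], [T → . a], [T → . b ) X], [X → . P ) P], [X → P . ) P] }  — shift
  I19: { [P → ) . P X], [P → ) . T T], [P → . ) P X], [P → . ) T T], [P → . T b P], [T → ) . b X], [T → . ) b X], [T → . a], [T → . b ) X], [X → P ) . P] }  — shift
  I20: { [P → ) P X .] }  — reduce
  I21: { [P → ) P . X], [P → . ) P X], [P → . ) T T], [P → . T b P], [T → . ) b X], [T → . a], [T → . b ) X], [X → . P ) P], [X → P ) P .] }  — shift, reduce
  I22: { [T → ) . b X] }  — shift
  I23: { [P → ) T T .] }  — reduce
  I24: { [P → . ) P X], [P → . ) T T], [P → . T b P], [P → T b . P], [T → . ) b X], [T → . a], [T → . b ) X], [T → b . ) X] }  — shift
  I25: { [P → . ) P X], [P → . ) T T], [P → . T b P], [T → ) b . X], [T → . ) b X], [T → . a], [T → . b ) X], [X → . P ) P] }  — shift

Conflict in state I21:
  Shift-reduce conflict between [X → P ) P .] and [P → . ) P X]
So the grammar is NOT LR(0).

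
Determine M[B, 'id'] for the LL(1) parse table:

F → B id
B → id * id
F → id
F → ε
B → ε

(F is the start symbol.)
B → id * id, B → ε

To find M[B, 'id'], we find productions for B where 'id' is in the predict set (PREDICT(N → α) = (FIRST(α) \ {ε}) ∪ (FOLLOW(N) if α ⇒* ε)).

Relevant sets:
  FOLLOW(B) = { 'id' }

B → id * id: PREDICT = { 'id' }
  'id' is in predict set, so this production goes in M[B, 'id']
B → ε: PREDICT = { 'id' }
  'id' is in predict set, so this production goes in M[B, 'id']

M[B, 'id'] = B → id * id, B → ε  (a multiply-defined cell — the grammar is not LL(1))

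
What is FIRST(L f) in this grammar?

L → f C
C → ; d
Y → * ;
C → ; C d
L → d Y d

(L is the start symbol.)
{ 'd', 'f' }

FIRST sets of the non-terminals involved (from the grammar, by fixed-point iteration):
  FIRST(L) = { 'd', 'f' }

To compute FIRST(L f), process the symbols left to right:
Symbol L is a non-terminal. Add FIRST(L) \ {ε} = { 'd', 'f' }
L is not nullable (ε ∉ FIRST(L)), so stop here.
FIRST(L f) = { 'd', 'f' }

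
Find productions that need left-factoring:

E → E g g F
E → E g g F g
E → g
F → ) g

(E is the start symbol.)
Left-factoring is needed when two productions for the same non-terminal
share a common prefix on the right-hand side.

Productions for E:
  E → E g g F
  E → E g g F g
  E → g

Found common prefix 'E g g F' in productions for E

Answer: Yes, E has productions with common prefix 'E g g F'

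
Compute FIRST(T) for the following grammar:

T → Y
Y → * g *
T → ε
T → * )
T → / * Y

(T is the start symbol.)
To compute FIRST(T), examine every production with T on the left-hand side, reading each right-hand side left to right until a non-nullable symbol is reached.

FIRST sets of the other non-terminals involved (by the same procedure, iterated to a fixed point):
  FIRST(Y) = { '*' }

From T → Y:
  - Y is a non-terminal: add FIRST(Y) \ {ε} = { '*' }
    Y is not nullable, so stop
From T → ε:
  - ε-production, so ε ∈ FIRST(T)
From T → * ):
  - '*' is a terminal: add '*' and stop
From T → / * Y:
  - '/' is a terminal: add '/' and stop

Collecting: FIRST(T) = { '*', '/', ε }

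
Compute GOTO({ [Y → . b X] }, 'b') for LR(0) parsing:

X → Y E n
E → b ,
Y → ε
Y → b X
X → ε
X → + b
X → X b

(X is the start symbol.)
GOTO(I, 'b') = CLOSURE({ [A → αX.β] : [A → α.Xβ] ∈ I, X = 'b' })

Items with dot before 'b', with the dot advanced:
  [Y → . b X] → [Y → b . X]
Closure of the advanced items:
  [Y → b . X] has the dot before X: add [X → . Y E n], [X → .], [X → . + b], [X → . X b]
  [X → . Y E n] has the dot before Y: add [Y → .], [Y → . b X]

GOTO = { [X → . + b], [X → . X b], [X → . Y E n], [X → .], [Y → . b X], [Y → .], [Y → b . X] }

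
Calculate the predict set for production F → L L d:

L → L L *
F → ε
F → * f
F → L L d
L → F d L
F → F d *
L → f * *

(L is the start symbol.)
{ '*', 'd', 'f' }

PREDICT(F → L L d) = (FIRST(RHS) \ {ε}) ∪ (FOLLOW(F) if ε ∈ FIRST(RHS), i.e. RHS ⇒* ε)
FIRST(L) = { '*', 'd', 'f' }
FIRST(L L d) = { '*', 'd', 'f' }
ε ∉ FIRST(L L d), so FOLLOW(F) is not added.
PREDICT(F → L L d) = { '*', 'd', 'f' }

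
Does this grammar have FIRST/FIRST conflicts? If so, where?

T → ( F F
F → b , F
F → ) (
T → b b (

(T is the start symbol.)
No FIRST/FIRST conflicts.

A FIRST/FIRST conflict occurs when two productions N → α and N → β for the same non-terminal have FIRST(α) ∩ FIRST(β) ≠ ∅ (with ε ∈ FIRST of a nullable right-hand side, so two nullable alternatives also conflict).

Productions for T:
  T → ( F F: FIRST = { '(' }
  T → b b (: FIRST = { 'b' }
Productions for F:
  F → b , F: FIRST = { 'b' }
  F → ) (: FIRST = { ')' }

All alternatives of each non-terminal have pairwise disjoint FIRST sets.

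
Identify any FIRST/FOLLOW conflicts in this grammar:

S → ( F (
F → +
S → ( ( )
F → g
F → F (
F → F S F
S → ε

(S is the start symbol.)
Nullable non-terminals: S.

S: nullable alternative(s) S → ε; FOLLOW(S) = { $, '+', 'g' }
  S → ( F (: FIRST \ {ε} = { '(' } — disjoint from FOLLOW(S)
  S → ( ( ): FIRST \ {ε} = { '(' } — disjoint from FOLLOW(S)
  S → ε: FIRST \ {ε} = { } — this is the only nullable alternative, skip

F has no nullable alternative, so no FIRST/FOLLOW check is needed there.

No FIRST/FOLLOW conflicts found.

Answer: No FIRST/FOLLOW conflicts.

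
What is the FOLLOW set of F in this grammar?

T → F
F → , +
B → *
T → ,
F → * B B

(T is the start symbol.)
{ $ }

In T → F: F is at the end, add FOLLOW(T)

The FOLLOW sets referred to above (computed the same way, to a fixed point):
  FOLLOW(T) = { $ }

Taking the union: FOLLOW(F) = { $ }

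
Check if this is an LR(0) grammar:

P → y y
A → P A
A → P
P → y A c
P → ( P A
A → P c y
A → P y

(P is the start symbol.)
A grammar is LR(0) if no state in the canonical LR(0) collection has:
  - both a shift item (dot before a terminal) and a complete item (shift-reduce conflict), or
  - two or more complete items (reduce-reduce conflict; the accept item [P' → P .] counts as a complete item here).

Augment with P' → P and build the canonical LR(0) collection (I0 = CLOSURE({[P' → . P]}), then GOTO on every symbol after a dot until no new states appear). It has 14 states:
  I0: { [P → . ( P A], [P → . y A c], [P → . y y], [P' → . P] }  — shift
  I1: { [P → ( . P A], [P → . ( P A], [P → . y A c], [P → . y y] }  — shift
  I2: { [P' → P .] }  — accept
  I3: { [A → . P A], [A → . P c y], [A → . P y], [A → . P], [P → . ( P A], [P → . y A c], [P → . y y], [P → y . A c], [P → y . y] }  — shift
  I4: { [P → y A . c] }  — shift
  I5: { [A → . P A], [A → . P c y], [A → . P y], [A → . P], [A → P . A], [A → P . c y], [A → P . y], [A → P .], [P → . ( P A], [P → . y A c], [P → . y y] }  — shift, reduce
  I6: { [A → . P A], [A → . P c y], [A → . P y], [A → . P], [P → . ( P A], [P → . y A c], [P → . y y], [P → y . A c], [P → y . y], [P → y y .] }  — shift, reduce
  I7: { [A → P A .] }  — reduce
  I8: { [A → P c . y] }  — shift
  I9: { [A → . P A], [A → . P c y], [A → . P y], [A → . P], [A → P y .], [P → . ( P A], [P → . y A c], [P → . y y], [P → y . A c], [P → y . y] }  — shift, reduce
  I10: { [A → P c y .] }  — reduce
  I11: { [P → y A c .] }  — reduce
  I12: { [A → . P A], [A → . P c y], [A → . P y], [A → . P], [P → ( P . A], [P → . ( P A], [P → . y A c], [P → . y y] }  — shift
  I13: { [P → ( P A .] }  — reduce

Conflict in state I5:
  Shift-reduce conflict between [A → P .] and [A → P . c y]
So the grammar is NOT LR(0).

Answer: No. Shift-reduce conflict between [A → P .] and [A → P . c y]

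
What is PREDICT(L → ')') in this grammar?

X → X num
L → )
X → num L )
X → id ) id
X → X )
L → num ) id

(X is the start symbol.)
PREDICT(L → ')') = (FIRST(RHS) \ {ε}) ∪ (FOLLOW(L) if ε ∈ FIRST(RHS), i.e. RHS ⇒* ε)
FIRST(')') = { ')' }
ε ∉ FIRST(')'), so FOLLOW(L) is not added.
PREDICT(L → ')') = { ')' }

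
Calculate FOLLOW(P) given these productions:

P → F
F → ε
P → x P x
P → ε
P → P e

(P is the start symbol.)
{ $, 'e', 'x' }

P is the start symbol, so $ ∈ FOLLOW(P).
In P → x P x: P is followed by x, add FIRST(x) \ {ε} = { 'x' }
In P → P e: P is followed by e, add FIRST(e) \ {ε} = { 'e' }

Taking the union: FOLLOW(P) = { $, 'e', 'x' }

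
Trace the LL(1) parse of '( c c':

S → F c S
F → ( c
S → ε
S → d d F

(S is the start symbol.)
Stack is shown with the top on the left.

Stack      Input    Action
--------------------------
S $        ( c c $  output S → F c S
F c S $    ( c c $  output F → ( c
( c c S $  ( c c $  match '('
c c S $    c c $    match 'c'
c S $      c $      match 'c'
S $        $        output S → ε
$          $        accept

The string is accepted.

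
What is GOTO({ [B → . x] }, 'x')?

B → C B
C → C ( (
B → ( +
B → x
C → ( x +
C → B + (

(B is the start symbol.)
GOTO(I, 'x') = CLOSURE({ [A → αX.β] : [A → α.Xβ] ∈ I, X = 'x' })

Items with dot before 'x', with the dot advanced:
  [B → . x] → [B → x .]
Closure adds nothing (no advanced item has the dot before a non-terminal).

GOTO = { [B → x .] }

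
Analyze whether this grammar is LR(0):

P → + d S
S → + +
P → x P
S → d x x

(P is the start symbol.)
Yes, the grammar is LR(0)

Augment with P' → P and build the canonical LR(0) collection (I0 = CLOSURE({[P' → . P]}), then GOTO on every symbol after a dot until no new states appear). It has 12 states:
  I0: { [P → . + d S], [P → . x P], [P' → . P] }  — shift
  I1: { [P → + . d S] }  — shift
  I2: { [P' → P .] }  — accept
  I3: { [P → . + d S], [P → . x P], [P → x . P] }  — shift
  I4: { [P → x P .] }  — reduce
  I5: { [P → + d . S], [S → . + +], [S → . d x x] }  — shift
  I6: { [S → + . +] }  — shift
  I7: { [P → + d S .] }  — reduce
  I8: { [S → d . x x] }  — shift
  I9: { [S → d x . x] }  — shift
  I10: { [S → d x x .] }  — reduce
  I11: { [S → + + .] }  — reduce

Every state is either a pure shift/goto state or contains exactly one complete item and nothing to shift — no conflicts. The grammar is LR(0).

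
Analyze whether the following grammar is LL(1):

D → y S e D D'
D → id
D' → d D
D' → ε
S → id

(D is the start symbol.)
No. Predict set conflict for D': { 'd' }

Relevant sets:
  FOLLOW(D') = { $, 'd' }

For D:
  PREDICT(D → y S e D D') = { 'y' }
  PREDICT(D → id) = { 'id' }
For D':
  PREDICT(D' → d D) = { 'd' }
  PREDICT(D' → ε) = { $, 'd' }
S has a single production, so nothing to check there.

Conflict found: Predict set conflict for D': { 'd' }
The grammar is NOT LL(1).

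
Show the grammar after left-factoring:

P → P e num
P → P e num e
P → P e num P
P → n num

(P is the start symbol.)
P → P e num P'
P' → ε
P' → e
P' → P
P → n num

Left-factoring transforms A → αβ₁ | αβ₂ into A → αA' and A' → β₁ | β₂
(α is the longest common prefix among the alternatives). Repeat until
no nonterminal has two alternatives with a common prefix.

Round 1: P has alternatives sharing prefix 'P e num'. Introduce P': P → P e num P'
  Add: P' → ε
  Add: P' → e
  Add: P' → P

No remaining common prefixes — done.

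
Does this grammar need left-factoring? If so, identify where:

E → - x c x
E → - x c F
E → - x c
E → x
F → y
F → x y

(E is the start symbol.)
Left-factoring is needed when two productions for the same non-terminal
share a common prefix on the right-hand side.

Productions for E:
  E → - x c x
  E → - x c F
  E → - x c
  E → x
Productions for F:
  F → y
  F → x y

Found common prefix '- x c' in productions for E

Answer: Yes, E has productions with common prefix '- x c'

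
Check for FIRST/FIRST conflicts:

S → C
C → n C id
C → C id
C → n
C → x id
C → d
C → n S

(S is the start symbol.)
A FIRST/FIRST conflict occurs when two productions N → α and N → β for the same non-terminal have FIRST(α) ∩ FIRST(β) ≠ ∅ (with ε ∈ FIRST of a nullable right-hand side, so two nullable alternatives also conflict).

FIRST sets of the non-terminals at (or reachable through a nullable prefix from) the front of some alternative:
  FIRST(C) = { 'd', 'n', 'x' }

Productions for C:
  C → n C id: FIRST = { 'n' }
  C → C id: FIRST = { 'd', 'n', 'x' }
  C → n: FIRST = { 'n' }
  C → x id: FIRST = { 'x' }
  C → d: FIRST = { 'd' }
  C → n S: FIRST = { 'n' }
S has only one production, so no FIRST/FIRST conflict is possible there.

Conflict for C: C → n C id and C → C id
  Overlap: { 'n' }
Conflict for C: C → n C id and C → n
  Overlap: { 'n' }
Conflict for C: C → n C id and C → n S
  Overlap: { 'n' }
Conflict for C: C → C id and C → n
  Overlap: { 'n' }
Conflict for C: C → C id and C → x id
  Overlap: { 'x' }
Conflict for C: C → C id and C → d
  Overlap: { 'd' }
Conflict for C: C → C id and C → n S
  Overlap: { 'n' }
Conflict for C: C → n and C → n S
  Overlap: { 'n' }

Answer: Yes. C → n C id / C → C id on { 'n' }; C → n C id / C → n on { 'n' }; C → n C id / C → n S on { 'n' }; C → C id / C → n on { 'n' }; C → C id / C → x id on { 'x' }; C → C id / C → d on { 'd' }; C → C id / C → n S on { 'n' }; C → n / C → n S on { 'n' }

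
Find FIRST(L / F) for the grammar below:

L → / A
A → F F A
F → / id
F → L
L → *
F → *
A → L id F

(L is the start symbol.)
FIRST sets of the non-terminals involved (from the grammar, by fixed-point iteration):
  FIRST(L) = { '*', '/' }

To compute FIRST(L / F), process the symbols left to right:
Symbol L is a non-terminal. Add FIRST(L) \ {ε} = { '*', '/' }
L is not nullable (ε ∉ FIRST(L)), so stop here.
FIRST(L / F) = { '*', '/' }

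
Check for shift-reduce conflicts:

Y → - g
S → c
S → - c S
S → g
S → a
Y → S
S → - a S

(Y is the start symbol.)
Augment with Y' → Y and build the canonical LR(0) collection (I0 = CLOSURE({[Y' → . Y]}), then GOTO on every symbol after a dot until no new states appear). It has 13 states:
  I0: { [S → . - a S], [S → . - c S], [S → . a], [S → . c], [S → . g], [Y → . - g], [Y → . S], [Y' → . Y] }  — shift
  I1: { [S → - . a S], [S → - . c S], [Y → - . g] }  — shift
  I2: { [Y → S .] }  — reduce
  I3: { [Y' → Y .] }  — accept
  I4: { [S → a .] }  — reduce
  I5: { [S → c .] }  — reduce
  I6: { [S → g .] }  — reduce
  I7: { [S → - a . S], [S → . - a S], [S → . - c S], [S → . a], [S → . c], [S → . g] }  — shift
  I8: { [S → - c . S], [S → . - a S], [S → . - c S], [S → . a], [S → . c], [S → . g] }  — shift
  I9: { [Y → - g .] }  — reduce
  I10: { [S → - . a S], [S → - . c S] }  — shift
  I11: { [S → - c S .] }  — reduce
  I12: { [S → - a S .] }  — reduce

No state contains both a complete item and a shift item.

Answer: No shift-reduce conflicts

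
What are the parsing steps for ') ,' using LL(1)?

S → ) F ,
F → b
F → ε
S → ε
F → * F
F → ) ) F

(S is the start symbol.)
LL(1) parsing maintains a stack (initially the start symbol over $) and the input. At each step: if the stack top is a terminal, match it against the current input token; if it is a non-terminal N, replace it with the RHS of M[N, lookahead] (the unique production whose predict set contains the lookahead).

Stack is shown with the top on the left.

Stack    Input  Action
----------------------
S $      ) , $  output S → ) F ,
) F , $  ) , $  match ')'
F , $    , $    output F → ε
, $      , $    match ','
$        $      accept

The string is accepted.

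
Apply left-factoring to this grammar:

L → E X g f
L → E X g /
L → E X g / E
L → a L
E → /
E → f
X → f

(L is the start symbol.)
Left-factoring transforms A → αβ₁ | αβ₂ into A → αA' and A' → β₁ | β₂
(α is the longest common prefix among the alternatives). Repeat until
no nonterminal has two alternatives with a common prefix.

Round 1: L has alternatives sharing prefix 'E X g'. Introduce L': L → E X g L'
  Add: L' → f
  Add: L' → /
  Add: L' → / E

Round 2: L' has alternatives sharing prefix '/'. Introduce L'': L' → / L''
  Add: L'' → ε
  Add: L'' → E

No remaining common prefixes — done.

Resulting grammar:
L → E X g L'
L' → f
L' → / L''
L'' → ε
L'' → E
L → a L
E → /
E → f
X → f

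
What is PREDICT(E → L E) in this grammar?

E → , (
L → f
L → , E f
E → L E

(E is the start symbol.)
PREDICT(E → L E) = (FIRST(RHS) \ {ε}) ∪ (FOLLOW(E) if ε ∈ FIRST(RHS), i.e. RHS ⇒* ε)
FIRST(L) = { ',', 'f' }
FIRST(L E) = { ',', 'f' }
ε ∉ FIRST(L E), so FOLLOW(E) is not added.
PREDICT(E → L E) = { ',', 'f' }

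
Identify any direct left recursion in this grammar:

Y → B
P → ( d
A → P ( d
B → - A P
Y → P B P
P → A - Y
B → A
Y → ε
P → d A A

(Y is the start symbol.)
No direct left recursion

Y → B: starts with B
P → ( d: starts with '('
A → P ( d: starts with P
B → - A P: starts with '-'
Y → P B P: starts with P
P → A - Y: starts with A
B → A: starts with A
Y → ε: starts with ε
P → d A A: starts with d

No direct left recursion found.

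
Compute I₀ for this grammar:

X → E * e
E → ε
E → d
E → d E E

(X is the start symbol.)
{ [E → . d E E], [E → . d], [E → .], [X → . E * e], [X' → . X] }

First, augment the grammar with X' → X
I₀ = CLOSURE({ [X' → . X] }):
  [X' → . X] has the dot before X: add [X → . E * e]
  [X → . E * e] has the dot before E: add [E → .], [E → . d], [E → . d E E]
No further items can be added.

I₀ = { [E → . d E E], [E → . d], [E → .], [X → . E * e], [X' → . X] }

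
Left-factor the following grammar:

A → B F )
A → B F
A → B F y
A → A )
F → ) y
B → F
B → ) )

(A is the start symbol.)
Left-factoring transforms A → αβ₁ | αβ₂ into A → αA' and A' → β₁ | β₂
(α is the longest common prefix among the alternatives). Repeat until
no nonterminal has two alternatives with a common prefix.

Round 1: A has alternatives sharing prefix 'B F'. Introduce A': A → B F A'
  Add: A' → )
  Add: A' → ε
  Add: A' → y

No remaining common prefixes — done.

Resulting grammar:
A → B F A'
A' → )
A' → ε
A' → y
A → A )
F → ) y
B → F
B → ) )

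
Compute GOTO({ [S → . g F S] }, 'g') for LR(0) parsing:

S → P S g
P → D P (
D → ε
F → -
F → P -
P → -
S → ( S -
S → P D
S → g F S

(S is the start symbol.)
{ [D → .], [F → . -], [F → . P -], [P → . -], [P → . D P (], [S → g . F S] }

GOTO(I, 'g') = CLOSURE({ [A → αX.β] : [A → α.Xβ] ∈ I, X = 'g' })

Items with dot before 'g', with the dot advanced:
  [S → . g F S] → [S → g . F S]
Closure of the advanced items:
  [S → g . F S] has the dot before F: add [F → . -], [F → . P -]
  [F → . P -] has the dot before P: add [P → . D P (], [P → . -]
  [P → . D P (] has the dot before D: add [D → .]

GOTO = { [D → .], [F → . -], [F → . P -], [P → . -], [P → . D P (], [S → g . F S] }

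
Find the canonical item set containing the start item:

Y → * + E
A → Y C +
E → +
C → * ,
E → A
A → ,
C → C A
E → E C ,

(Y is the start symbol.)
First, augment the grammar with Y' → Y
I₀ = CLOSURE({ [Y' → . Y] }):
  [Y' → . Y] has the dot before Y: add [Y → . * + E]
No further items can be added.

I₀ = { [Y → . * + E], [Y' → . Y] }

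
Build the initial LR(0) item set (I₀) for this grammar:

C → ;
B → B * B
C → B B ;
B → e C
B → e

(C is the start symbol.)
{ [B → . B * B], [B → . e C], [B → . e], [C → . ;], [C → . B B ;], [C' → . C] }

First, augment the grammar with C' → C
I₀ = CLOSURE({ [C' → . C] }):
  [C' → . C] has the dot before C: add [C → . ;], [C → . B B ;]
  [C → . B B ;] has the dot before B: add [B → . B * B], [B → . e C], [B → . e]
No further items can be added.

I₀ = { [B → . B * B], [B → . e C], [B → . e], [C → . ;], [C → . B B ;], [C' → . C] }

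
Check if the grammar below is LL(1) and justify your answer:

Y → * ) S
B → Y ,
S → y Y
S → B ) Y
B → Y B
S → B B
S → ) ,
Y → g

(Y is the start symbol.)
Relevant sets:
  FIRST(Y) = { '*', 'g' }
  FIRST(B) = { '*', 'g' }

For Y:
  PREDICT(Y → '*' ')' S) = { '*' }
  PREDICT(Y → g) = { 'g' }
For B:
  PREDICT(B → Y ',') = { '*', 'g' }
  PREDICT(B → Y B) = { '*', 'g' }
For S:
  PREDICT(S → y Y) = { 'y' }
  PREDICT(S → B ')' Y) = { '*', 'g' }
  PREDICT(S → B B) = { '*', 'g' }
  PREDICT(S → ')' ',') = { ')' }

Conflict found: Predict set conflict for B: { '*', 'g' }
The grammar is NOT LL(1).

Answer: No. Predict set conflict for B: { '*', 'g' }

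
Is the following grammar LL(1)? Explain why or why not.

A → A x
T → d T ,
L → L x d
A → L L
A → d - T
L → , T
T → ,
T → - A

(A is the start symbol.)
No. Predict set conflict for A: { ',' }

A grammar is LL(1) if for each non-terminal N with multiple productions, the predict sets of those productions are pairwise disjoint, where PREDICT(N → α) = (FIRST(α) \ {ε}) ∪ (FOLLOW(N) if α ⇒* ε).

Relevant sets:
  FIRST(A) = { ',', 'd' }
  FIRST(L) = { ',' }

For A:
  PREDICT(A → A x) = { ',', 'd' }
  PREDICT(A → L L) = { ',' }
  PREDICT(A → d '-' T) = { 'd' }
For T:
  PREDICT(T → d T ',') = { 'd' }
  PREDICT(T → ',') = { ',' }
  PREDICT(T → '-' A) = { '-' }
For L:
  PREDICT(L → L x d) = { ',' }
  PREDICT(L → ',' T) = { ',' }

Conflict found: Predict set conflict for A: { ',' }
The grammar is NOT LL(1).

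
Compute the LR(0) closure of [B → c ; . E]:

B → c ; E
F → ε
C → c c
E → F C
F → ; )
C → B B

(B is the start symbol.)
{ [B → c ; . E], [E → . F C], [F → . ; )], [F → .] }

To compute CLOSURE, for each item [A → α.Bβ] where B is a non-terminal, add [B → .γ] for all productions B → γ; repeat for the newly added items until nothing changes.

Start with: [B → c ; . E]
  [B → c ; . E] has the dot before E: add [E → . F C]
  [E → . F C] has the dot before F: add [F → .], [F → . ; )]
No further items can be added.

CLOSURE = { [B → c ; . E], [E → . F C], [F → . ; )], [F → .] }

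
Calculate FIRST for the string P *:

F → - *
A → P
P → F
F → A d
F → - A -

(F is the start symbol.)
{ '-' }

FIRST sets of the non-terminals involved (from the grammar, by fixed-point iteration):
  FIRST(P) = { '-' }

To compute FIRST(P *), process the symbols left to right:
Symbol P is a non-terminal. Add FIRST(P) \ {ε} = { '-' }
P is not nullable (ε ∉ FIRST(P)), so stop here.
FIRST(P *) = { '-' }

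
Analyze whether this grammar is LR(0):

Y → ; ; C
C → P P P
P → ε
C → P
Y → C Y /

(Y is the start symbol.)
No. Shift-reduce conflict between [P → .] and [Y → . ; ; C]

A grammar is LR(0) if no state in the canonical LR(0) collection has:
  - both a shift item (dot before a terminal) and a complete item (shift-reduce conflict), or
  - two or more complete items (reduce-reduce conflict; the accept item [Y' → Y .] counts as a complete item here).

Augment with Y' → Y and build the canonical LR(0) collection (I0 = CLOSURE({[Y' → . Y]}), then GOTO on every symbol after a dot until no new states appear). It has 11 states:
  I0: { [C → . P P P], [C → . P], [P → .], [Y → . ; ; C], [Y → . C Y /], [Y' → . Y] }  — shift, reduce
  I1: { [Y → ; . ; C] }  — shift
  I2: { [C → . P P P], [C → . P], [P → .], [Y → . ; ; C], [Y → . C Y /], [Y → C . Y /] }  — shift, reduce
  I3: { [C → P . P P], [C → P .], [P → .] }  — 2 reduces
  I4: { [Y' → Y .] }  — accept
  I5: { [C → P P . P], [P → .] }  — reduce
  I6: { [C → P P P .] }  — reduce
  I7: { [Y → C Y . /] }  — shift
  I8: { [Y → C Y / .] }  — reduce
  I9: { [C → . P P P], [C → . P], [P → .], [Y → ; ; . C] }  — reduce
  I10: { [Y → ; ; C .] }  — reduce

Conflict in state I0:
  Shift-reduce conflict between [P → .] and [Y → . ; ; C]
So the grammar is NOT LR(0).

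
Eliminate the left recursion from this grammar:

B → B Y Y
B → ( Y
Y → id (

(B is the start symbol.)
B → ( Y B'
B' → Y Y B'
B' → ε
Y → id (

B is directly left-recursive. The standard transformation for
  A → A α₁ | ... | A α_m | β₁ | ... | β_n
is
  A  → β₁ A' | ... | β_n A'
  A' → α₁ A' | ... | α_m A' | ε

B → ( Y becomes B → ( Y B'
B → B Y Y becomes B' → Y Y B'
Add B' → ε

Productions for other non-terminals are unchanged:
  Y → id (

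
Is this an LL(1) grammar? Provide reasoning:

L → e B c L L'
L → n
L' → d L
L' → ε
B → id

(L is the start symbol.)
No. Predict set conflict for L': { 'd' }

A grammar is LL(1) if for each non-terminal N with multiple productions, the predict sets of those productions are pairwise disjoint, where PREDICT(N → α) = (FIRST(α) \ {ε}) ∪ (FOLLOW(N) if α ⇒* ε).

Relevant sets:
  FOLLOW(L') = { $, 'd' }

For L:
  PREDICT(L → e B c L L') = { 'e' }
  PREDICT(L → n) = { 'n' }
For L':
  PREDICT(L' → d L) = { 'd' }
  PREDICT(L' → ε) = { $, 'd' }
B has a single production, so nothing to check there.

Conflict found: Predict set conflict for L': { 'd' }
The grammar is NOT LL(1).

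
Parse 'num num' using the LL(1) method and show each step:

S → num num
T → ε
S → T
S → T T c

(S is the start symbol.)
LL(1) parsing maintains a stack (initially the start symbol over $) and the input. At each step: if the stack top is a terminal, match it against the current input token; if it is a non-terminal N, replace it with the RHS of M[N, lookahead] (the unique production whose predict set contains the lookahead).

Stack is shown with the top on the left.

Stack      Input      Action
----------------------------
S $        num num $  output S → num num
num num $  num num $  match 'num'
num $      num $      match 'num'
$          $          accept

The string is accepted.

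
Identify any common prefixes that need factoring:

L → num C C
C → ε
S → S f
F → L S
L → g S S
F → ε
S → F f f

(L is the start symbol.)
No, left-factoring is not needed

Left-factoring is needed when two productions for the same non-terminal
share a common prefix on the right-hand side.

Productions for L:
  L → num C C
  L → g S S
Productions for S:
  S → S f
  S → F f f
Productions for F:
  F → L S
  F → ε

No common prefixes found.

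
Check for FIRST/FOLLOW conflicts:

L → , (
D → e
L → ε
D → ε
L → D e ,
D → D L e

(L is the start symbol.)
Yes. L → D e ',' with FOLLOW(L) on { 'e' }; D → e with FOLLOW(D) on { 'e' }; D → D L e with FOLLOW(D) on { ',', 'e' }

A FIRST/FOLLOW conflict occurs when a non-terminal N has a nullable alternative N → β (β ⇒* ε) and another alternative N → α with FIRST(α) ∩ FOLLOW(N) ≠ ∅: on such a lookahead the parser cannot decide between expanding α and letting N vanish via β.

Nullable non-terminals: D, L.
FIRST sets used below: FIRST(D) = { ',', 'e', ε }, FIRST(L) = { ',', 'e', ε }

D: nullable alternative(s) D → ε; FOLLOW(D) = { ',', 'e' }
  D → e: FIRST \ {ε} = { 'e' } — overlaps FOLLOW(D) on { 'e' }: CONFLICT
  D → ε: FIRST \ {ε} = { } — this is the only nullable alternative, skip
  D → D L e: FIRST \ {ε} = { ',', 'e' } — overlaps FOLLOW(D) on { ',', 'e' }: CONFLICT

L: nullable alternative(s) L → ε; FOLLOW(L) = { $, 'e' }
  L → , (: FIRST \ {ε} = { ',' } — disjoint from FOLLOW(L)
  L → ε: FIRST \ {ε} = { } — this is the only nullable alternative, skip
  L → D e ,: FIRST \ {ε} = { ',', 'e' } — overlaps FOLLOW(L) on { 'e' }: CONFLICT

So the grammar has 3 FIRST/FOLLOW conflicts (marked CONFLICT above).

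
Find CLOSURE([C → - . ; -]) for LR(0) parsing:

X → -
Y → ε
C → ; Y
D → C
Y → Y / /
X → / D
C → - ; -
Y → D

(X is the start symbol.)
{ [C → - . ; -] }

To compute CLOSURE, for each item [A → α.Bβ] where B is a non-terminal, add [B → .γ] for all productions B → γ; repeat for the newly added items until nothing changes.

Start with: [C → - . ; -]
The dot precedes the terminal ';', so nothing is added.

CLOSURE = { [C → - . ; -] }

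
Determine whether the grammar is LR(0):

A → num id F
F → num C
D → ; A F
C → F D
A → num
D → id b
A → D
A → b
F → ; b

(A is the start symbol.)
A grammar is LR(0) if no state in the canonical LR(0) collection has:
  - both a shift item (dot before a terminal) and a complete item (shift-reduce conflict), or
  - two or more complete items (reduce-reduce conflict; the accept item [A' → A .] counts as a complete item here).

Augment with A' → A and build the canonical LR(0) collection (I0 = CLOSURE({[A' → . A]}), then GOTO on every symbol after a dot until no new states appear). It has 18 states:
  I0: { [A → . D], [A → . b], [A → . num id F], [A → . num], [A' → . A], [D → . ; A F], [D → . id b] }  — shift
  I1: { [A → . D], [A → . b], [A → . num id F], [A → . num], [D → . ; A F], [D → . id b], [D → ; . A F] }  — shift
  I2: { [A' → A .] }  — accept
  I3: { [A → D .] }  — reduce
  I4: { [A → b .] }  — reduce
  I5: { [D → id . b] }  — shift
  I6: { [A → num . id F], [A → num .] }  — shift, reduce
  I7: { [A → num id . F], [F → . ; b], [F → . num C] }  — shift
  I8: { [F → ; . b] }  — shift
  I9: { [A → num id F .] }  — reduce
  I10: { [C → . F D], [F → . ; b], [F → . num C], [F → num . C] }  — shift
  I11: { [F → num C .] }  — reduce
  I12: { [C → F . D], [D → . ; A F], [D → . id b] }  — shift
  I13: { [C → F D .] }  — reduce
  I14: { [F → ; b .] }  — reduce
  I15: { [D → id b .] }  — reduce
  I16: { [D → ; A . F], [F → . ; b], [F → . num C] }  — shift
  I17: { [D → ; A F .] }  — reduce

Conflict in state I6:
  Shift-reduce conflict between [A → num .] and [A → num . id F]
So the grammar is NOT LR(0).

Answer: No. Shift-reduce conflict between [A → num .] and [A → num . id F]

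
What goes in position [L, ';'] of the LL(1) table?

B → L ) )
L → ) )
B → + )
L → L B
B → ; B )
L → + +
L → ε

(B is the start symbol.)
To find M[L, ';'], we find productions for L where ';' is in the predict set (PREDICT(N → α) = (FIRST(α) \ {ε}) ∪ (FOLLOW(N) if α ⇒* ε)).

Relevant sets:
  FIRST(L) = { ')', '+', ';', ε }
  FIRST(B) = { ')', '+', ';' }
  FOLLOW(L) = { ')', '+', ';' }

L → ) ): PREDICT = { ')' }
L → L B: PREDICT = { ')', '+', ';' }
  ';' is in predict set, so this production goes in M[L, ';']
L → + +: PREDICT = { '+' }
L → ε: PREDICT = { ')', '+', ';' }
  ';' is in predict set, so this production goes in M[L, ';']

M[L, ';'] = L → L B, L → ε  (a multiply-defined cell — the grammar is not LL(1))

Answer: L → L B, L → ε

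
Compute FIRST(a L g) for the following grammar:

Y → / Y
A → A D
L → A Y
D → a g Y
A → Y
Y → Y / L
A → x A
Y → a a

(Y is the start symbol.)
{ 'a' }

To compute FIRST(a L g), process the symbols left to right:
Symbol a is a terminal. Add 'a' and stop.
FIRST(a L g) = { 'a' }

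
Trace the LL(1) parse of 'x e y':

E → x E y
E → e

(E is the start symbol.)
Stack is shown with the top on the left.

Stack    Input    Action
------------------------
E $      x e y $  output E → x E y
x E y $  x e y $  match 'x'
E y $    e y $    output E → e
e y $    e y $    match 'e'
y $      y $      match 'y'
$        $        accept

The string is accepted.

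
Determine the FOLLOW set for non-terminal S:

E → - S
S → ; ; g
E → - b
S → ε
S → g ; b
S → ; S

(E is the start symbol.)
{ $ }

To compute FOLLOW(S), find every occurrence of S on a right-hand side N → α S β: add FIRST(β) \ {ε}, and if β is empty or nullable also add FOLLOW(N). Iterate to a fixed point.

In E → - S: S is at the end, add FOLLOW(E)
In S → ; S: S is at the end; this adds FOLLOW(S) to itself — nothing new

The FOLLOW sets referred to above (computed the same way, to a fixed point):
  FOLLOW(E) = { $ }

Taking the union: FOLLOW(S) = { $ }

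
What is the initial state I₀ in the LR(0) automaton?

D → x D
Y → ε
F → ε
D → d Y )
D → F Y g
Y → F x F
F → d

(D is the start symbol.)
First, augment the grammar with D' → D
I₀ = CLOSURE({ [D' → . D] }):
  [D' → . D] has the dot before D: add [D → . x D], [D → . d Y )], [D → . F Y g]
  [D → . F Y g] has the dot before F: add [F → .], [F → . d]
No further items can be added.

I₀ = { [D → . F Y g], [D → . d Y )], [D → . x D], [D' → . D], [F → . d], [F → .] }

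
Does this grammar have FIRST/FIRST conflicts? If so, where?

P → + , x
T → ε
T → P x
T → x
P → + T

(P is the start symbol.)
FIRST sets of the non-terminals at (or reachable through a nullable prefix from) the front of some alternative:
  FIRST(P) = { '+' }

Productions for P:
  P → + , x: FIRST = { '+' }
  P → + T: FIRST = { '+' }
Productions for T:
  T → ε: FIRST = { ε }
  T → P x: FIRST = { '+' }
  T → x: FIRST = { 'x' }

Conflict for P: P → + , x and P → + T
  Overlap: { '+' }

Answer: Yes. P → '+' ',' x / P → '+' T on { '+' }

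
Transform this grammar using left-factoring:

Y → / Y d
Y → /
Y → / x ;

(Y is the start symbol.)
Y → / Y'
Y' → Y d
Y' → ε
Y' → x ;

Left-factoring transforms A → αβ₁ | αβ₂ into A → αA' and A' → β₁ | β₂
(α is the longest common prefix among the alternatives). Repeat until
no nonterminal has two alternatives with a common prefix.

Round 1: Y has alternatives sharing prefix '/'. Introduce Y': Y → / Y'
  Add: Y' → Y d
  Add: Y' → ε
  Add: Y' → x ;

No remaining common prefixes — done.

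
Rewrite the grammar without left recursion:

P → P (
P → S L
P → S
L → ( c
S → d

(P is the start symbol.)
P → S L P'
P → S P'
P' → ( P'
P' → ε
L → ( c
S → d

P is directly left-recursive. The standard transformation for
  A → A α₁ | ... | A α_m | β₁ | ... | β_n
is
  A  → β₁ A' | ... | β_n A'
  A' → α₁ A' | ... | α_m A' | ε

P → S L becomes P → S L P'
P → S becomes P → S P'
P → P ( becomes P' → ( P'
Add P' → ε

Productions for other non-terminals are unchanged:
  L → ( c
  S → d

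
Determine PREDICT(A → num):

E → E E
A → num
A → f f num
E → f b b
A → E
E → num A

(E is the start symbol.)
PREDICT(A → num) = (FIRST(RHS) \ {ε}) ∪ (FOLLOW(A) if ε ∈ FIRST(RHS), i.e. RHS ⇒* ε)
FIRST(num) = { 'num' }
ε ∉ FIRST(num), so FOLLOW(A) is not added.
PREDICT(A → num) = { 'num' }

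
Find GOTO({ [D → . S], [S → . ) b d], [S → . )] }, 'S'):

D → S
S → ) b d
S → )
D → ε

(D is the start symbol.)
GOTO(I, 'S') = CLOSURE({ [A → αX.β] : [A → α.Xβ] ∈ I, X = 'S' })

Items with dot before 'S', with the dot advanced:
  [D → . S] → [D → S .]
Closure adds nothing (no advanced item has the dot before a non-terminal).

GOTO = { [D → S .] }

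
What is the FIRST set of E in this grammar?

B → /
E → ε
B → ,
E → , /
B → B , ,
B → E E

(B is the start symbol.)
To compute FIRST(E), examine every production with E on the left-hand side, reading each right-hand side left to right until a non-nullable symbol is reached.

From E → ε:
  - ε-production, so ε ∈ FIRST(E)
From E → , /:
  - ',' is a terminal: add ',' and stop

Collecting: FIRST(E) = { ',', ε }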